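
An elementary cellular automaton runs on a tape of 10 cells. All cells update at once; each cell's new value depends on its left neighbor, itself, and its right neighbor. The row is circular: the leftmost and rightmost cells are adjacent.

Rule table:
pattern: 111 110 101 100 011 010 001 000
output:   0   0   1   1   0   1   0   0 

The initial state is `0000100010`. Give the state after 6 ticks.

1000100000

0000110011
1000001000
1100001100
0010000010
0011000011
1000100000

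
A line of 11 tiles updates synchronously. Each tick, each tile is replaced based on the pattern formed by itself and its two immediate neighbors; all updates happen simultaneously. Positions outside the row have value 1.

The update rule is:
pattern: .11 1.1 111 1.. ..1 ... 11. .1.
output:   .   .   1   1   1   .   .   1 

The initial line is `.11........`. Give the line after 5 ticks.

......1.1.1

...1......1
1.111....1.
...1.1..11.
1.11.111...
......1.1.1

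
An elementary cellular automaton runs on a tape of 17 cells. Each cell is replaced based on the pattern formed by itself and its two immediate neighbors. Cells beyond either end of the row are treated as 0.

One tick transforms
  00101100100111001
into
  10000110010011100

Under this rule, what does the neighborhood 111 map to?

1

At position 12 the neighborhood is 111; the next row has 1 there.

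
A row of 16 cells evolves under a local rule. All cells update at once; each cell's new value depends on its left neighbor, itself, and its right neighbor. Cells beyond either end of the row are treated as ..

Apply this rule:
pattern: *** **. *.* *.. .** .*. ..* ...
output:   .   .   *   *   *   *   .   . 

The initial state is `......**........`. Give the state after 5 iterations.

......*.*.......
......****......
......*...*.....
......**..**....
......*.*.*.*...

......*.*.*.*...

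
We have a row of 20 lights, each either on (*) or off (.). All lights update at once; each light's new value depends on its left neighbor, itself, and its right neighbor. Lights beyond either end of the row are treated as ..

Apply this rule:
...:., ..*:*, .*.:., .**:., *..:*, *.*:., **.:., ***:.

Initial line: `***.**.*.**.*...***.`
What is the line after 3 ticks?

...........*.*.*...*

.............*.*...*
............*...*.*.
...........*.*.*...*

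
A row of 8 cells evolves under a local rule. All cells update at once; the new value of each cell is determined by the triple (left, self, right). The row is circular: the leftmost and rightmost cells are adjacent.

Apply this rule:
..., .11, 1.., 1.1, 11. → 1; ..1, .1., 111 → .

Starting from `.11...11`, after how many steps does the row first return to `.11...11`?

step 1: 11111.11
step 2: ....111.
step 3: 111.1.11
step 4: ..11.11.
step 5: 1.111111
step 6: 111.....
step 7: 1.11111.
step 8: .11...11

8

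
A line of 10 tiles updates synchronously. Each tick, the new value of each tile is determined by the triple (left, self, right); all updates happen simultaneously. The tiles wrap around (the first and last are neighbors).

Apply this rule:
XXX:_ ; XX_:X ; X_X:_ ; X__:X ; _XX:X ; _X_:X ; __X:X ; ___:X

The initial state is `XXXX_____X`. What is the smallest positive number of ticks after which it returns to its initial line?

tick 1: ___XXXXXXX
tick 2: XXXX_____X

2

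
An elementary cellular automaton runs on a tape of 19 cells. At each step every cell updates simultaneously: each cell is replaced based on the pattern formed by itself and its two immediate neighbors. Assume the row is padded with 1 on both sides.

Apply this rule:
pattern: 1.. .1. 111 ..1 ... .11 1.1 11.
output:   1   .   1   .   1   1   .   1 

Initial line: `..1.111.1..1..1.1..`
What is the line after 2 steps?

step 1: 1...111..1..1....1.
step 2: 111.1111..1..111...

111.1111..1..111...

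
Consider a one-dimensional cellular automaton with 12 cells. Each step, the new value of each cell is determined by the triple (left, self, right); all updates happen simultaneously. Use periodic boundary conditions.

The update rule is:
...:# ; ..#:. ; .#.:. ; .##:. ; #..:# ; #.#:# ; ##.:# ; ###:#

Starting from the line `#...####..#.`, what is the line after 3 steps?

.#.##..####.

step 1: .##..####..#
step 2: #.##..####..
step 3: .#.##..####.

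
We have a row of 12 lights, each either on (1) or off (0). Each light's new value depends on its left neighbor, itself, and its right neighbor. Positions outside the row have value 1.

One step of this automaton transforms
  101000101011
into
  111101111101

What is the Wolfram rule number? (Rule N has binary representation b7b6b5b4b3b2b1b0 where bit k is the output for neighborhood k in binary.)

position 11: 111 → 1  (bit 7 = 1)
position 0: 110 → 1  (bit 6 = 1)
position 1: 101 → 1  (bit 5 = 1)
position 3: 100 → 1  (bit 4 = 1)
position 10: 011 → 0  (bit 3 = 0)
position 2: 010 → 1  (bit 2 = 1)
position 5: 001 → 1  (bit 1 = 1)
position 4: 000 → 0  (bit 0 = 0)
bits b7..b0 = 11110110 = 246

246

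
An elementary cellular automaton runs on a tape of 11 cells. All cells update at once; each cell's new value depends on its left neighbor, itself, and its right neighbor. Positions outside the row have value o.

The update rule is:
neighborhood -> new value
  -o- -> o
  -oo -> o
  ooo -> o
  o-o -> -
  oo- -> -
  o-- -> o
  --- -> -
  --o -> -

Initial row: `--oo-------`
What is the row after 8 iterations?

--o-o-o-oo-

iteration 1: o-o-o------
iteration 2: --o-oo-----
iteration 3: o-o-o-o----
iteration 4: --o-o-oo---
iteration 5: o-o-o-o-o--
iteration 6: --o-o-o-oo-
iteration 7: o-o-o-o-o--  (repeats iteration 5; period 2)
iteration 8: --o-o-o-oo-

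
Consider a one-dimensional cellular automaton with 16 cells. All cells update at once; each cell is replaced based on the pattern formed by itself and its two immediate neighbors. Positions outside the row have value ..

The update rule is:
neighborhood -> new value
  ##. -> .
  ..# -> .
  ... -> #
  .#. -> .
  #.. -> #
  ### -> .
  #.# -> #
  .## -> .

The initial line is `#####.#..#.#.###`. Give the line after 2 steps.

step 1: .....#.#..#.#...
step 2: ####..#.#..#.###

####..#.#..#.###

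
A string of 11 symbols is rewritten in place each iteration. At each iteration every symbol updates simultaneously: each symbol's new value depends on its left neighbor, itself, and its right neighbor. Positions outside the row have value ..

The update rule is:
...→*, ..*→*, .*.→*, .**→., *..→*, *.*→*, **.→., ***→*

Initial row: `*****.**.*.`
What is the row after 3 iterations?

****.**.***

iteration 1: .***.*..***
iteration 2: *.*.****.*.
iteration 3: ****.**.***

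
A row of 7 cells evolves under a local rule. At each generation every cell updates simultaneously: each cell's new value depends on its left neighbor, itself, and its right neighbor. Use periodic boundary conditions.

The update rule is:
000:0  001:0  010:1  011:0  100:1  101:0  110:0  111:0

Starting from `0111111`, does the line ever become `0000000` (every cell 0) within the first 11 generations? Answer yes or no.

yes

0000000
all cells are 0 at generation 1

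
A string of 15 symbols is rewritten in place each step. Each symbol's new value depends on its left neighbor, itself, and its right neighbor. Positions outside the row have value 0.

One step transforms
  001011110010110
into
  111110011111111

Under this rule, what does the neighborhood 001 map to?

At position 1 the neighborhood is 001; the next row has 1 there.

1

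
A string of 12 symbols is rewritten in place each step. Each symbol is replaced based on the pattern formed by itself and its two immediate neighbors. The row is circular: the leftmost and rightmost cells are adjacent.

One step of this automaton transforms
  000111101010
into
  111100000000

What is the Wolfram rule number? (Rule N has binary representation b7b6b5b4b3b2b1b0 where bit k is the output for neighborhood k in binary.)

11

position 4: 111 → 0  (bit 7 = 0)
position 6: 110 → 0  (bit 6 = 0)
position 7: 101 → 0  (bit 5 = 0)
position 11: 100 → 0  (bit 4 = 0)
position 3: 011 → 1  (bit 3 = 1)
position 8: 010 → 0  (bit 2 = 0)
position 2: 001 → 1  (bit 1 = 1)
position 0: 000 → 1  (bit 0 = 1)
bits b7..b0 = 00001011 = 11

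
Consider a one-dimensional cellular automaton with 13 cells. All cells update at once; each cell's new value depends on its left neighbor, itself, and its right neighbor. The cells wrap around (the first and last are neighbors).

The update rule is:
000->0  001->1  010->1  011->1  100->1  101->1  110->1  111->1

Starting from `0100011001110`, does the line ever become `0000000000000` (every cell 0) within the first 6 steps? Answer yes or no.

1110111111111
1111111111111
1111111111111  (fixed point — unchanged through step 6)
step 6 is 1111111111111, still not uniform 0

no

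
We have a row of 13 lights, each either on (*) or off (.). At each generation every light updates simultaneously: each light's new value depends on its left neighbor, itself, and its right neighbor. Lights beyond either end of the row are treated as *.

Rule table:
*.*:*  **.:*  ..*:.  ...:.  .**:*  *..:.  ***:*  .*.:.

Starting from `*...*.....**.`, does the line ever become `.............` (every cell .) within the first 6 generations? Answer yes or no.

no

*.........***
*.........***  (fixed point — unchanged through generation 6)
generation 6 is *.........***, still not uniform .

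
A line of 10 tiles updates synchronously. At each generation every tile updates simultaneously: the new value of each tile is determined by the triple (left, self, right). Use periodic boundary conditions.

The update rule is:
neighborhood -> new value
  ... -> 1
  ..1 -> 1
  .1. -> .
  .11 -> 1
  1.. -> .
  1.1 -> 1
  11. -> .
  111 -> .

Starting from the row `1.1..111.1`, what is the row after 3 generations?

generation 1: .1..11..11
generation 2: 1..11..11.
generation 3: ..11..11.1

..11..11.1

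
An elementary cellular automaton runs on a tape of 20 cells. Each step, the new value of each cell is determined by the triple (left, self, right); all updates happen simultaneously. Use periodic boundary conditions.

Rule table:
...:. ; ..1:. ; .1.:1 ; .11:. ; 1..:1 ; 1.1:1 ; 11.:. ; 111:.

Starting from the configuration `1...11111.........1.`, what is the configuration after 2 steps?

step 1: 11.......1........11
step 2: ..1......11.........

..1......11.........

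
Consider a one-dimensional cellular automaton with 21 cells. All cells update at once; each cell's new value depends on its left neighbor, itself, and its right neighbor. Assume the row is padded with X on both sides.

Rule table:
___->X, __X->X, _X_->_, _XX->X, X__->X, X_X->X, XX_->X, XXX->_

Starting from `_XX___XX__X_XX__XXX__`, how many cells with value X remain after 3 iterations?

XXXXXXXXXX_XXXXXX_XXX
_________XXX____XXX__
XXXXXXXXXX_XXXXXX_XXX
count of X: 19

19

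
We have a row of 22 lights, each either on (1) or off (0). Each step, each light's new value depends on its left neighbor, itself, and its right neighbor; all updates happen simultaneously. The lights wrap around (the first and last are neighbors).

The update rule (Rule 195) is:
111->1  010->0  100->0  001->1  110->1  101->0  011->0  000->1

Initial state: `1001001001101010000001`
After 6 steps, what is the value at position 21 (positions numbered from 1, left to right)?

1010010010100000111110
0000100100001111011110
1111001001110111001110
0111010010110011010110
1011000100010101000010
0001011001100000011100
position 21 holds 0

0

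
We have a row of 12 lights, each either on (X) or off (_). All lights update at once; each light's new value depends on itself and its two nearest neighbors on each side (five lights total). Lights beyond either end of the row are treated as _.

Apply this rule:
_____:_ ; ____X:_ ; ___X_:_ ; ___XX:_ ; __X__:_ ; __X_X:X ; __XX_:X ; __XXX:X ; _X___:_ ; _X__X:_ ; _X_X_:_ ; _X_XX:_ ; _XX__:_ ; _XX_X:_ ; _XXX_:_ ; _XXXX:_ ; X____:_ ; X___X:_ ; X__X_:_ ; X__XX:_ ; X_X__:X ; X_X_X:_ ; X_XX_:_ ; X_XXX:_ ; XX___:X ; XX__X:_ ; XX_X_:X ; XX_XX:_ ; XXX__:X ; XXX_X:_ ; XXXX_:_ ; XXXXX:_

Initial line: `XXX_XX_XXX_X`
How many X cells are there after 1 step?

3

step 1: X_________XX
count of X: 3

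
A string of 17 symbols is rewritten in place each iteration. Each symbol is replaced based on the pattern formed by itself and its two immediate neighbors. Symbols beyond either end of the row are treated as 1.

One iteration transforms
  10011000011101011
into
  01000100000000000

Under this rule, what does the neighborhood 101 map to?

0

At position 12 the neighborhood is 101; the next row has 0 there.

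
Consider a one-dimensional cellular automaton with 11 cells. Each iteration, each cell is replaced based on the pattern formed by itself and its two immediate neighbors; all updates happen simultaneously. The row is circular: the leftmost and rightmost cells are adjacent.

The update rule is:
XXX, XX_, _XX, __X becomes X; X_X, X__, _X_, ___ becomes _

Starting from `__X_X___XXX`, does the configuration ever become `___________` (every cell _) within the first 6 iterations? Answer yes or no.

no

_X_____XXXX
______XXXXX
_____XXXXXX
____XXXXXXX
___XXXXXXXX
__XXXXXXXXX
iteration 6 is __XXXXXXXXX, still not uniform _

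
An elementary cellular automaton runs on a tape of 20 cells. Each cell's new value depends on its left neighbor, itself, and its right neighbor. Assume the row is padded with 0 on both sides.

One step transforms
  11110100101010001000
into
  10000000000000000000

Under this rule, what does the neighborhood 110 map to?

At position 3 the neighborhood is 110; the next row has 0 there.

0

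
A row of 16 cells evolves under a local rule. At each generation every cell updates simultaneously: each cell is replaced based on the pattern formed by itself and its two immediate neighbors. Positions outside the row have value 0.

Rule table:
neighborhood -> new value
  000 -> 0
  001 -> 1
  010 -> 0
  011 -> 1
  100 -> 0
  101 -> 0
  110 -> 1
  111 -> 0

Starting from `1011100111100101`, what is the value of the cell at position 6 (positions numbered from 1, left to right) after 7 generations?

0

0010101100101000
0100001101000000
1000011100000000
0000110100000000
0001110000000000
0011010000000000
0111000000000000
position 6 holds 0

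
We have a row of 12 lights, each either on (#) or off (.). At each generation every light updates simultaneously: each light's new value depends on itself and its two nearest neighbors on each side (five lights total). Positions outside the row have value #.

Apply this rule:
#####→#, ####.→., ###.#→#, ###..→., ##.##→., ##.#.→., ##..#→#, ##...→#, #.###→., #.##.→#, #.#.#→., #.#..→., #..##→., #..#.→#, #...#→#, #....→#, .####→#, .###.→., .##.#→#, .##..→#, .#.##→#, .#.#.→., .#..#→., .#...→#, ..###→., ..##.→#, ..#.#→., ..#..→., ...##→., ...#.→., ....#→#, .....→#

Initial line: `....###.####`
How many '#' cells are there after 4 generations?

###...#..###
#..##.....##
.#.######..#
..#.###..#..
count of #: 5

5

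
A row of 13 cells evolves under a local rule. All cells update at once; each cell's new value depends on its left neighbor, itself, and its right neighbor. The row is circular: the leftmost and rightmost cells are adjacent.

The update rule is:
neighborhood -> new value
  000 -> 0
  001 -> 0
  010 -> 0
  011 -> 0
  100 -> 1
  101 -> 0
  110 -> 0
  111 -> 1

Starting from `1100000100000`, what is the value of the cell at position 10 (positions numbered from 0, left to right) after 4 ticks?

0

0010000010000
0001000001000
0000100000100
0000010000010
position 10 holds 0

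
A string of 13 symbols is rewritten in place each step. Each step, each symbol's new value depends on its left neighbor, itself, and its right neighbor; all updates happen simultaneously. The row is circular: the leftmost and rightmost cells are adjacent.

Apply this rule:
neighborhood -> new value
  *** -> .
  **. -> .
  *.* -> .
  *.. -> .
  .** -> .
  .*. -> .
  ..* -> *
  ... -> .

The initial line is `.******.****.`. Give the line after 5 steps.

.........*...

*............
............*
...........*.
..........*..
.........*...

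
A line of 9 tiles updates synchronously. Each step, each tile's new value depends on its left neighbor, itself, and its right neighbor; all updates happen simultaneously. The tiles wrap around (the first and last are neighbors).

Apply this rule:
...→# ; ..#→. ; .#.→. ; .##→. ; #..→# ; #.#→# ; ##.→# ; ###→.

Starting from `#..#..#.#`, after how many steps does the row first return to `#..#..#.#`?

##..#..#.
.##..#..#
#.##..#..
.#.##..#.
..#.##..#
#..#.##..
.#..#.##.
..#..#.##
#..#..#.#

9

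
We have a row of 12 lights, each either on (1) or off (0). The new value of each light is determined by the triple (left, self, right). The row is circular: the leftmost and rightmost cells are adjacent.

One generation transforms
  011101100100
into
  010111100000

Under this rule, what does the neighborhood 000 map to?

At position 11 the neighborhood is 000; the next row has 0 there.

0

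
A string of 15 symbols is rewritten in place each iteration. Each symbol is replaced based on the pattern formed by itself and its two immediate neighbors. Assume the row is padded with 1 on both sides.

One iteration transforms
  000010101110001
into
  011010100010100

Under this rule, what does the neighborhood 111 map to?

At position 9 the neighborhood is 111; the next row has 0 there.

0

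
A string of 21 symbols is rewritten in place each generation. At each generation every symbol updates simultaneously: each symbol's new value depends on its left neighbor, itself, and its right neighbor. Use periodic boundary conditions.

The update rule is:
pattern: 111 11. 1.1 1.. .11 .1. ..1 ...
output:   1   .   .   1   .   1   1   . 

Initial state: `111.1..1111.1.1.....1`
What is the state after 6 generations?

generation 1: 11..111.11..1.11...1.
generation 2: ..11.1....111...1.11.
generation 3: .1...11..1.1.1.11...1
generation 4: .11.1..111.1.1...1.11
generation 5: ....111.1..1.11.11...
generation 6: ...1.1..1111......1..

...1.1..1111......1..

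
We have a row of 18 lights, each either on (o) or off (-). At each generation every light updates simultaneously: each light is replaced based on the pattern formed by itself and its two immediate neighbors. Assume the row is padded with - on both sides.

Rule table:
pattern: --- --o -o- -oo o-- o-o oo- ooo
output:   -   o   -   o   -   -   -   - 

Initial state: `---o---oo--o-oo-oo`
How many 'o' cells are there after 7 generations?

5

--o---oo--o--o--o-
-o---oo--o--o--o--
o---oo--o--o--o---
---oo--o--o--o----
--oo--o--o--o-----
-oo--o--o--o------
oo--o--o--o-------
count of o: 5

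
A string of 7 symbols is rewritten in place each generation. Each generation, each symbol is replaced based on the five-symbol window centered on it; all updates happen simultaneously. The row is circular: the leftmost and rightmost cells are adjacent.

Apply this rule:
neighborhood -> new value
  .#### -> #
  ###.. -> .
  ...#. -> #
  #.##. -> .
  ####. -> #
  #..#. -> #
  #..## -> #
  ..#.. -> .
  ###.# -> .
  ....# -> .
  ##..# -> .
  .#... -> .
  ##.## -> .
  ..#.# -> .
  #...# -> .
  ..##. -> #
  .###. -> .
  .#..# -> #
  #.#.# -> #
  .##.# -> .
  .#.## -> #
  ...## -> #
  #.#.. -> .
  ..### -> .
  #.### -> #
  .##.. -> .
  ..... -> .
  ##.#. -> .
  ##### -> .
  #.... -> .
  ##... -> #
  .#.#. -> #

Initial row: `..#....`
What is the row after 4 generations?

.....#.

generation 1: .#.....
generation 2: #......
generation 3: ......#
generation 4: .....#.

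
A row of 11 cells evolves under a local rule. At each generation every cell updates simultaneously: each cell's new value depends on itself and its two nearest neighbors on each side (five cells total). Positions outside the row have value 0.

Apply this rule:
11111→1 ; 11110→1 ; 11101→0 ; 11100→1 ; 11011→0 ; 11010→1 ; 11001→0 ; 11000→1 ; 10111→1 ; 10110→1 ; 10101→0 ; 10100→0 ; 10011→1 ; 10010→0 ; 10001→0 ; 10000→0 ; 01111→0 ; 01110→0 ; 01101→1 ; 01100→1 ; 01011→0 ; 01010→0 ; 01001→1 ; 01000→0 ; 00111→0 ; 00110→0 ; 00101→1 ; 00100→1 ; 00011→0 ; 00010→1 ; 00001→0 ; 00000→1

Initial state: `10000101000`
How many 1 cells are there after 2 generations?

5

10001100001
10000110011
count of 1: 5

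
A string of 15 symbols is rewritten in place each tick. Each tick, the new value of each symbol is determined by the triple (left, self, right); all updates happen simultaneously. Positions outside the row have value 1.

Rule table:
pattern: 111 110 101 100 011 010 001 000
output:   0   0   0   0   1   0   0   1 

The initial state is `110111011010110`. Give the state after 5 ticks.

000100010000100
010001000110000
000100010100110
010001000000100
000100011110000

000100011110000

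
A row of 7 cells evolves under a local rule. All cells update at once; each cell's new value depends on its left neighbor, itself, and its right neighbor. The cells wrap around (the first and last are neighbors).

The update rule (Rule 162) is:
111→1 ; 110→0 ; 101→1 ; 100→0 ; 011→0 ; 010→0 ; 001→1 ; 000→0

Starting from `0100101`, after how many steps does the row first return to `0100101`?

step 1: 1001010
step 2: 0010101
step 3: 0101010
step 4: 1010100
step 5: 0101001
step 6: 1010010
step 7: 0100101

7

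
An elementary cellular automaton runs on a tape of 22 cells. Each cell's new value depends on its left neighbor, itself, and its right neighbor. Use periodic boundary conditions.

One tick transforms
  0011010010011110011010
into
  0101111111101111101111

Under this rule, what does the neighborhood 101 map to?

1

At position 4 the neighborhood is 101; the next row has 1 there.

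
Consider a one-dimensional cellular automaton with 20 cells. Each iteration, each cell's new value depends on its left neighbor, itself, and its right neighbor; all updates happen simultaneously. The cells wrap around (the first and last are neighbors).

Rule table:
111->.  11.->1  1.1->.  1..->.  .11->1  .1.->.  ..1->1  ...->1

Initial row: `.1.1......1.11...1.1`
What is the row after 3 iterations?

.....11111..11.11...
111111...1.111.11.11
.....1.11..1.1.11.1.

.....1.11..1.1.11.1.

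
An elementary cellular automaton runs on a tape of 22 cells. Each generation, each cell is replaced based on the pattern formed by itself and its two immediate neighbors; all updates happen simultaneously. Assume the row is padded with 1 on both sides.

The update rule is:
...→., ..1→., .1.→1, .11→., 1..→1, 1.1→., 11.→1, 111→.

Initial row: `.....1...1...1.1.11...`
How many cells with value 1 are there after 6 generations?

generation 1: 1....11..11..1.1..11..
generation 2: 11....11..11.1.11..11.
generation 3: .11....11..1.1..11..1.
generation 4: ..11....11.1.11..11.1.
generation 5: 1..11....1.1..11..1.1.
generation 6: 11..11...1.11..11.1.1.
count of 1: 11

11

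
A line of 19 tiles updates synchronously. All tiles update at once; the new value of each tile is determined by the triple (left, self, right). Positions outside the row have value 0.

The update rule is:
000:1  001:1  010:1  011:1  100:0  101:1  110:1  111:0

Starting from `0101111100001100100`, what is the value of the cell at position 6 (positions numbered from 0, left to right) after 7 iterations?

iteration 1: 1111000101111101101
iteration 2: 1001011111000111111
iteration 3: 1011110001011100001
iteration 4: 1110010111110101111
iteration 5: 1010111100011111001
iteration 6: 1111100101110001011
iteration 7: 1000101111010111111
position 6 holds 1

1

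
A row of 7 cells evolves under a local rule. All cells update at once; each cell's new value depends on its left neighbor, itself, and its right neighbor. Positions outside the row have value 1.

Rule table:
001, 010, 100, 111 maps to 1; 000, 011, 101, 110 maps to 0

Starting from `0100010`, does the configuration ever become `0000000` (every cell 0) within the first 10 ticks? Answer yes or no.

yes

0110110
0000000
all cells are 0 at tick 2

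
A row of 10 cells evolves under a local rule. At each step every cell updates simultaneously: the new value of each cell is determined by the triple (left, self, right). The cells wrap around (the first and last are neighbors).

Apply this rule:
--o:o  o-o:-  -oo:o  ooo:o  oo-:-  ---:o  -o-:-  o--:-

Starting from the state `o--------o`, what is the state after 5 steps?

step 1: --oooooooo
step 2: -oooooooo-
step 3: oooooooo--
step 4: ooooooo--o
step 5: oooooo--oo

oooooo--oo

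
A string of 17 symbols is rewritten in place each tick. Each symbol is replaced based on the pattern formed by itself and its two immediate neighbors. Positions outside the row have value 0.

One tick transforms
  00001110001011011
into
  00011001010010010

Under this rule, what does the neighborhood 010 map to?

0

At position 10 the neighborhood is 010; the next row has 0 there.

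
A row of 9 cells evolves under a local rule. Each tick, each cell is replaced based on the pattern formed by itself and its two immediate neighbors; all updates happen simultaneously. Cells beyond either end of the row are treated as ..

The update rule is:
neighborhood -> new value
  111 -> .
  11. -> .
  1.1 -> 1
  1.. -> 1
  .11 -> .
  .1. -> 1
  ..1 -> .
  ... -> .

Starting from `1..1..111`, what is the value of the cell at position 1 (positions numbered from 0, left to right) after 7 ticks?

.

tick 1: 11.11....
tick 2: ..1..1...
tick 3: ..11.11..
tick 4: ....1..1.
tick 5: ....11.11
tick 6: ......1..
tick 7: ......11.
position 1 holds .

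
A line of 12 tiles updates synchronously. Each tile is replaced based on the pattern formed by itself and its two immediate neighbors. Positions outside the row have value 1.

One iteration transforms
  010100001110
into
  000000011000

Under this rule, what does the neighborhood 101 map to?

0

At position 0 the neighborhood is 101; the next row has 0 there.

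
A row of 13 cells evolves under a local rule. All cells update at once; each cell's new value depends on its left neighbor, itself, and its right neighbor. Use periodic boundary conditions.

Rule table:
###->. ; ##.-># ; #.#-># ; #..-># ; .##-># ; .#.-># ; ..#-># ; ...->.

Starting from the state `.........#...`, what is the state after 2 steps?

........###..
.......##.##.

.......##.##.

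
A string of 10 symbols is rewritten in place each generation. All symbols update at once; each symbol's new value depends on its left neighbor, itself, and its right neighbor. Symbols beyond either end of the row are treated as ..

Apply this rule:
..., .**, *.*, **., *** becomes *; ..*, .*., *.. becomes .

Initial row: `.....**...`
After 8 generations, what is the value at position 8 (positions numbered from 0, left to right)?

generation 1: ****.**.**
generation 2: **********
generation 3: **********  (fixed point — unchanged through generation 8)
position 8 holds *

*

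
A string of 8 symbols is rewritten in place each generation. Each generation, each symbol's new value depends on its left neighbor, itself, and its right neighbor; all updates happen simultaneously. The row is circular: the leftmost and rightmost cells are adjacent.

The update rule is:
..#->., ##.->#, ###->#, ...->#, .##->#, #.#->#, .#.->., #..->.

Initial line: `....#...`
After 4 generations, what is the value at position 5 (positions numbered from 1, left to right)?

generation 1: ###...##
generation 2: ###.#.##
generation 3: ####.###
generation 4: ########
position 5 holds #

#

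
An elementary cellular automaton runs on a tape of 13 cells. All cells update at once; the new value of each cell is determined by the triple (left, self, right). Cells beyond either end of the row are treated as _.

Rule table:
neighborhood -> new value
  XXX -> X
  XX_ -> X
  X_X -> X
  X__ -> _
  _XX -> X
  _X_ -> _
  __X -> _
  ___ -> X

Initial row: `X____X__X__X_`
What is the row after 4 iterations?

__XX_________
X_XX_XXXXXXXX
_XXXXXXXXXXXX
_XXXXXXXXXXXX

_XXXXXXXXXXXX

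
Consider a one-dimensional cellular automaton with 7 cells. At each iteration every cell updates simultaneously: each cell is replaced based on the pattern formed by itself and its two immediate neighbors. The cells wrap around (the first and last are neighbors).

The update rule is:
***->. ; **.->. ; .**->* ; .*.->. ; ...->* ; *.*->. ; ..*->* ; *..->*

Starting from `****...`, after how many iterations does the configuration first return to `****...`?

7

*...***
.****..
**...**
..****.
***...*
...****
****...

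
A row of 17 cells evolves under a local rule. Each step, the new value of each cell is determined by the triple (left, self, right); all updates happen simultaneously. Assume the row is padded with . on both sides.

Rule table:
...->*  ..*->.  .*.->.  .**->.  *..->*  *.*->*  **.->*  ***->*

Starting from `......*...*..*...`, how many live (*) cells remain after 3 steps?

*****..**..*..***
.*****..**..*..**
..*****..**..*..*
count of *: 9

9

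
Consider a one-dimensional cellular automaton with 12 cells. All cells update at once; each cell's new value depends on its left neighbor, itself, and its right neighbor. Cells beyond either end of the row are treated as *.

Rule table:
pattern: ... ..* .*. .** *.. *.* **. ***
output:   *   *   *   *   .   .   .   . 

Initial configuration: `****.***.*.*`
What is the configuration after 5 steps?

.....*...*.*
.*****.***.*
.*.....*...*
.*.*****.***
.*.*.....*..

.*.*.....*..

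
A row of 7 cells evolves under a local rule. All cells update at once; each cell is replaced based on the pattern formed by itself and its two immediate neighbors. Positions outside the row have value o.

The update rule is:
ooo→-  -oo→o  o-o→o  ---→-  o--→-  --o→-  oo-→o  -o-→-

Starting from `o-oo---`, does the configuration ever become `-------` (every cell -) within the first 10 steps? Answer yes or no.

yes

oooo---
---o---
-------
all cells are - at step 3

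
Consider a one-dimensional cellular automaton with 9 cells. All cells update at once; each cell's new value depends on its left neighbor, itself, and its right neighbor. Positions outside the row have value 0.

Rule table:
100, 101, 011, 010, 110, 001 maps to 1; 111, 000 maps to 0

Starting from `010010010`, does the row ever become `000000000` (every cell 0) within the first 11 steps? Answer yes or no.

no

111111111
100000001
110000011
111000111
101101101
111111111  (repeats step 1; period 5)
step 11: 111111111
step 11 is 111111111, still not uniform 0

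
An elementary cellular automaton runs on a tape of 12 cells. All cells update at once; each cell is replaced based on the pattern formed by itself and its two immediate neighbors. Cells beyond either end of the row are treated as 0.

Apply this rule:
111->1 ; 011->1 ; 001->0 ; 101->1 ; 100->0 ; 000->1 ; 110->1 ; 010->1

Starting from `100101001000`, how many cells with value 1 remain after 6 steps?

8

100111001011
100111001111
100111001111  (fixed point — unchanged through step 6)
count of 1: 8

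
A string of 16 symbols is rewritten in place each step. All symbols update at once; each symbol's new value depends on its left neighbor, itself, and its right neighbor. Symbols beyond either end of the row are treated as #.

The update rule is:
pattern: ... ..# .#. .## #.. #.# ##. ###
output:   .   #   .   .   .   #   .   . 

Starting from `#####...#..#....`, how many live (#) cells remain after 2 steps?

3

.......#..#....#
......#..#....#.
count of #: 3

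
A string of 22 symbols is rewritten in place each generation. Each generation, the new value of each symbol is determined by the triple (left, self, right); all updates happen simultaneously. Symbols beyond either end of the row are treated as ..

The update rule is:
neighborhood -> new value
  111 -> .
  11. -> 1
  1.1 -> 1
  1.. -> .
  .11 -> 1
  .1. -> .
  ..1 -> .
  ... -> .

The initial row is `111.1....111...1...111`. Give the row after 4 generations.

..1...................

1.11.....1.1.......1.1
.111......1.........1.
.1.1..................
..1...................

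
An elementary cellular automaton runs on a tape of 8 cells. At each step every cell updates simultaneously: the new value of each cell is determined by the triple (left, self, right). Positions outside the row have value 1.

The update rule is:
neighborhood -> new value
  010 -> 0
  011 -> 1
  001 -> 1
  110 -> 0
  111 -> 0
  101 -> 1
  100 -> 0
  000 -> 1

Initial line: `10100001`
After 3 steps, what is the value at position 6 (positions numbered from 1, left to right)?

step 1: 01001111
step 2: 10011000
step 3: 00110011
position 6 holds 0

0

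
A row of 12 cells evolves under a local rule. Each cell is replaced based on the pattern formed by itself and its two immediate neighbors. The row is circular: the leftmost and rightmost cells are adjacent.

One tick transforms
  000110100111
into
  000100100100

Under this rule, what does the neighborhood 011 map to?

1

At position 3 the neighborhood is 011; the next row has 1 there.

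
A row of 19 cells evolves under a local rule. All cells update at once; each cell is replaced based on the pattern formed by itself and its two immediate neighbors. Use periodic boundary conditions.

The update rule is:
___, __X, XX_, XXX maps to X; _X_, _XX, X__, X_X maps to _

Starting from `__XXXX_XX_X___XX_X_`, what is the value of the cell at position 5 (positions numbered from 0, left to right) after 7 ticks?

_

tick 1: XX_XXX__X___XX_X___
tick 2: _X__XX_X__XX_X___XX
tick 3: ___X_X___X_X___XX_X
tick 4: _XX____XX____XX_X__
tick 5: X_X_XXX_X_XXX_X___X
tick 6: X____XX____XX___XX_
tick 7: __XXX_X_XXX_X_XX_X_
position 5 holds _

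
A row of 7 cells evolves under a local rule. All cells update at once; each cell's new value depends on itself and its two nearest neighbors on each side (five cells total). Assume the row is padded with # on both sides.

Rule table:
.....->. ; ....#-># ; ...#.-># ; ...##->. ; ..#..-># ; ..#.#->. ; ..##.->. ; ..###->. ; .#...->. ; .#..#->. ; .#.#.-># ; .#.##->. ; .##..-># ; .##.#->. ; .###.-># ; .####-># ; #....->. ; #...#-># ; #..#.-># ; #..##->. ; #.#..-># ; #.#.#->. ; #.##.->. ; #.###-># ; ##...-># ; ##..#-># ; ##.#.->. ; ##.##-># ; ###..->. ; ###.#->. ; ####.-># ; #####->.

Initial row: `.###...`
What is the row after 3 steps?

###.##.
.#.#..#
..##...

..##...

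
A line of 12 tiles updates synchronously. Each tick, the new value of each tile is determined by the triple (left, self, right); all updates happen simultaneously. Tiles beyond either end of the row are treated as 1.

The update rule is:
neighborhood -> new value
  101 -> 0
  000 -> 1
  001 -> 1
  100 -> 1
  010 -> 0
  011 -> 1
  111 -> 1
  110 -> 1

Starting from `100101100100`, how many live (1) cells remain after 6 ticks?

11

111001111011
111111111011
111111111011  (fixed point — unchanged through tick 6)
count of 1: 11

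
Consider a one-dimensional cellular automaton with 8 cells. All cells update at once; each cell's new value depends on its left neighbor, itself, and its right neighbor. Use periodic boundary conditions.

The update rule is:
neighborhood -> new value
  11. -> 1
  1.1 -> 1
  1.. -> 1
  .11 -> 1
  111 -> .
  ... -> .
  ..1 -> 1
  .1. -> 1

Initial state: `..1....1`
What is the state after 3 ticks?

1111..11
...1111.
..11..11

..11..11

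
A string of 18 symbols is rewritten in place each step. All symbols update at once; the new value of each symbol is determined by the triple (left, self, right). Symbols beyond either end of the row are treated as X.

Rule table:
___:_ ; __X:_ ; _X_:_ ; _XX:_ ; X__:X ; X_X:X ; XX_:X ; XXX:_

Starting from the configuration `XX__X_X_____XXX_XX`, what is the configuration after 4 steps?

_XX_XX__X_X_______

step 1: _XX__X_X______XX__
step 2: X_XX__X_X______XX_
step 3: XX_XX__X_X______XX
step 4: _XX_XX__X_X_______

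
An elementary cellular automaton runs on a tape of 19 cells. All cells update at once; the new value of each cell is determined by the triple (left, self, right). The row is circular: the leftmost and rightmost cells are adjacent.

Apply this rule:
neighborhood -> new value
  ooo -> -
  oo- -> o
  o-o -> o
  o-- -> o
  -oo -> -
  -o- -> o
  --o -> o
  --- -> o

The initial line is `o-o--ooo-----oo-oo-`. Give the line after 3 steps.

oooo--oooooo-oo-ooo

ooooo--oooooo-oo-oo
----ooo-----oo-oo--
oooo--oooooo-oo-ooo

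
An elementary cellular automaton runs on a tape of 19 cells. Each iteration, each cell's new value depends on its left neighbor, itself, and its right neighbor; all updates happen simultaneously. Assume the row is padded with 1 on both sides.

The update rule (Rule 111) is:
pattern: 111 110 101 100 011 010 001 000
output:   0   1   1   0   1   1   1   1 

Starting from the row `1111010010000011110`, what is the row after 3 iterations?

1101110000101111111

iteration 1: 0001110110111110011
iteration 2: 0111011111100010110
iteration 3: 1101110000101111111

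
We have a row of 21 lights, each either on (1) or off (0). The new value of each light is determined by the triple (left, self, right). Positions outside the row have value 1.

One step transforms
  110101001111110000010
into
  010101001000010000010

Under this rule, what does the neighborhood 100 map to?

0

At position 6 the neighborhood is 100; the next row has 0 there.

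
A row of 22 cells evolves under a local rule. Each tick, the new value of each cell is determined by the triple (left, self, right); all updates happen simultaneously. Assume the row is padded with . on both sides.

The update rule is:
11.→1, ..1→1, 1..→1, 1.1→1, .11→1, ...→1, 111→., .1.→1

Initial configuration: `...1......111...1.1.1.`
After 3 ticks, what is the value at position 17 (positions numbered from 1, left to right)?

1

11111111111.1111111111
1.........111........1
11111111111.1111111111
position 17 holds 1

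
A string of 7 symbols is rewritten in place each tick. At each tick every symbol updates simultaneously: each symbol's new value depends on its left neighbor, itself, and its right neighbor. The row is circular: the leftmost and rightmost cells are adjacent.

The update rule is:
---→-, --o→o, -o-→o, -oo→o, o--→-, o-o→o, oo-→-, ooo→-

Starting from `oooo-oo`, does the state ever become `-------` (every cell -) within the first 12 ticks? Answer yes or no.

----oo-
---oo--
--oo---
-oo----
oo-----
o-----o
-----oo
----oo-  (repeats tick 1; period 7)
tick 12: oo-----
tick 12 is oo-----, still not uniform -

no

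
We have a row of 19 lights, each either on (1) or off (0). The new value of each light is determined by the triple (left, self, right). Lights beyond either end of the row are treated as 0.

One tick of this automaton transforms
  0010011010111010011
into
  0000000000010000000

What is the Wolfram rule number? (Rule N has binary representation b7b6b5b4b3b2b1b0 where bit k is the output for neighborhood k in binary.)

position 11: 111 → 1  (bit 7 = 1)
position 6: 110 → 0  (bit 6 = 0)
position 7: 101 → 0  (bit 5 = 0)
position 3: 100 → 0  (bit 4 = 0)
position 5: 011 → 0  (bit 3 = 0)
position 2: 010 → 0  (bit 2 = 0)
position 1: 001 → 0  (bit 1 = 0)
position 0: 000 → 0  (bit 0 = 0)
bits b7..b0 = 10000000 = 128

128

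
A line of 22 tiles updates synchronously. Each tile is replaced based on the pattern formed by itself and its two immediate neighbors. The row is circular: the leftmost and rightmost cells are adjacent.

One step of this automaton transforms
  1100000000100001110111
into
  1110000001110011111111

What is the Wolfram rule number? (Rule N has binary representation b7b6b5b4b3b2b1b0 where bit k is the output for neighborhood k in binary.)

position 0: 111 → 1  (bit 7 = 1)
position 1: 110 → 1  (bit 6 = 1)
position 18: 101 → 1  (bit 5 = 1)
position 2: 100 → 1  (bit 4 = 1)
position 15: 011 → 1  (bit 3 = 1)
position 10: 010 → 1  (bit 2 = 1)
position 9: 001 → 1  (bit 1 = 1)
position 3: 000 → 0  (bit 0 = 0)
bits b7..b0 = 11111110 = 254

254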